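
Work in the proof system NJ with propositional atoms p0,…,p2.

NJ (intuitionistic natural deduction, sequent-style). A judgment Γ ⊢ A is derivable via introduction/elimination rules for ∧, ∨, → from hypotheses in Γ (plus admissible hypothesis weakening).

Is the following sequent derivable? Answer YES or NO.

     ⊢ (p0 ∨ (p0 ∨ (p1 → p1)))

Proof tree:
[∨I₂]  ⊢ (p0 ∨ (p0 ∨ (p1 → p1)))
  [∨I₂]  ⊢ (p0 ∨ (p1 → p1))
    [→I]  ⊢ (p1 → p1)
      [Ax] p1 ⊢ p1

Result: YES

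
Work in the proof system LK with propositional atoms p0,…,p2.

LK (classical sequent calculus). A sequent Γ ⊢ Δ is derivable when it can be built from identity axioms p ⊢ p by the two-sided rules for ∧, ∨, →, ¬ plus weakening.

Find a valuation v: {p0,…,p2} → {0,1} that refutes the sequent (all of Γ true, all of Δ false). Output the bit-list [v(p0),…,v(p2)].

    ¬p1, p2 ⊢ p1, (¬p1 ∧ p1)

Search for a countermodel by truth-table:
  v=000: Γ:[¬p1=T, p2=F] Δ:[p1=F, (¬p1 ∧ p1)=F] refutes=False
  v=001: Γ:[¬p1=T, p2=T] Δ:[p1=F, (¬p1 ∧ p1)=F] refutes=True  ← countermodel

Result: [0, 0, 1]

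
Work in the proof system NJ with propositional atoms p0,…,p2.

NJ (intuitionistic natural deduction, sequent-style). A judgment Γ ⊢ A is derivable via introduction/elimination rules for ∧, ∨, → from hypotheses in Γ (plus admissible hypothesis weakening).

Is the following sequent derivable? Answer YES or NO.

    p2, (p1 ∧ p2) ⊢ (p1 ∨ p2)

Derivation (root first):
[Wk] p2, (p1 ∧ p2) ⊢ (p1 ∨ p2)
  [∨I₂] p2 ⊢ (p1 ∨ p2)
    [Ax] p2 ⊢ p2

Result: YES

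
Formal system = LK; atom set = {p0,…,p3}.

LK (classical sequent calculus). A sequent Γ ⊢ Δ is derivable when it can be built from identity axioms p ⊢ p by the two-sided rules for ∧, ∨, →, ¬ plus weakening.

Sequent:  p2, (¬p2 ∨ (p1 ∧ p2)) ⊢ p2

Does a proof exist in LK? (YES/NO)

Derivation (root first):
[∨L] p2, (¬p2 ∨ (p1 ∧ p2)) ⊢ p2
  [¬L] p2, ¬p2 ⊢ 
    [Ax] p2 ⊢ p2
  [∧L] (p1 ∧ p2) ⊢ p2
    [WL] p2, p1 ⊢ p2
      [Ax] p2 ⊢ p2

Result: YES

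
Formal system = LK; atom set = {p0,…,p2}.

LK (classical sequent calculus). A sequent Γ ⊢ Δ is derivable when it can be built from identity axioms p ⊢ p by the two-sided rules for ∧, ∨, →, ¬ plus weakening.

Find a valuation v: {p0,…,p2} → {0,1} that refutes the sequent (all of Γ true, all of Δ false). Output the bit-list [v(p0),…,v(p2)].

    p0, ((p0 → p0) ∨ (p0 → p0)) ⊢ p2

Truth-table refutation:
  v=000: Γ:[p0=F, ((p0 → p0) ∨ (p0 → p0))=T] Δ:[p2=F] refutes=False
  v=001: Γ:[p0=F, ((p0 → p0) ∨ (p0 → p0))=T] Δ:[p2=T] refutes=False
  v=010: Γ:[p0=F, ((p0 → p0) ∨ (p0 → p0))=T] Δ:[p2=F] refutes=False
  v=011: Γ:[p0=F, ((p0 → p0) ∨ (p0 → p0))=T] Δ:[p2=T] refutes=False
  v=100: Γ:[p0=T, ((p0 → p0) ∨ (p0 → p0))=T] Δ:[p2=F] refutes=True  ← countermodel

Result: [1, 0, 0]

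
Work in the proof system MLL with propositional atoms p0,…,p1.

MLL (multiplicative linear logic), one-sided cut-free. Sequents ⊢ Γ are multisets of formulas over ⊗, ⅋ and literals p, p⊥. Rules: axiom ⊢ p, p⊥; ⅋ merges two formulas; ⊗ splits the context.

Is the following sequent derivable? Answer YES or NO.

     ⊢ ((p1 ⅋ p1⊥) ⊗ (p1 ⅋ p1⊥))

Derivation (root first):
[⊗]  ⊢ ((p1 ⅋ p1⊥) ⊗ (p1 ⅋ p1⊥))
  [⅋]  ⊢ (p1 ⅋ p1⊥)
    [Ax]  ⊢ p1, p1⊥
  [⅋]  ⊢ (p1 ⅋ p1⊥)
    [Ax]  ⊢ p1, p1⊥

Result: YES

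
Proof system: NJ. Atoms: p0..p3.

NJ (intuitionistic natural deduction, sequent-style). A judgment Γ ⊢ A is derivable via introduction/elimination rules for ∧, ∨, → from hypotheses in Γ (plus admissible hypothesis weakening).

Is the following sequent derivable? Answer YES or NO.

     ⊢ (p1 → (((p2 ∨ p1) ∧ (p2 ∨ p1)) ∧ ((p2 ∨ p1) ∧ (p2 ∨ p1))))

Derivation (root first):
[→I]  ⊢ (p1 → (((p2 ∨ p1) ∧ (p2 ∨ p1)) ∧ ((p2 ∨ p1) ∧ (p2 ∨ p1))))
  [∧I] p1 ⊢ (((p2 ∨ p1) ∧ (p2 ∨ p1)) ∧ ((p2 ∨ p1) ∧ (p2 ∨ p1)))
    [∧I] p1 ⊢ ((p2 ∨ p1) ∧ (p2 ∨ p1))
      [∨I₂] p1 ⊢ (p2 ∨ p1)
        [Ax] p1 ⊢ p1
      [∨I₂] p1 ⊢ (p2 ∨ p1)
        [Ax] p1 ⊢ p1
    [∧I] p1 ⊢ ((p2 ∨ p1) ∧ (p2 ∨ p1))
      [∨I₂] p1 ⊢ (p2 ∨ p1)
        [Ax] p1 ⊢ p1
      [∨I₂] p1 ⊢ (p2 ∨ p1)
        [Ax] p1 ⊢ p1

Result: YES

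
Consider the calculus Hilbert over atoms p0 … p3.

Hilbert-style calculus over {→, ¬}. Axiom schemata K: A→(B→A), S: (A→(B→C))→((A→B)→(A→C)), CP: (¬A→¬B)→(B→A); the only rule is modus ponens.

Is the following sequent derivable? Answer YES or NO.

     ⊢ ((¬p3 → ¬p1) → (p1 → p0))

Enumerate valuations to refute Γ ⊢ Δ:
  v=0000: Γ:[] Δ:[((¬p3 → ¬p1) → (p1 → p0))=T] refutes=False
  v=0001: Γ:[] Δ:[((¬p3 → ¬p1) → (p1 → p0))=T] refutes=False
  v=0010: Γ:[] Δ:[((¬p3 → ¬p1) → (p1 → p0))=T] refutes=False
  v=0011: Γ:[] Δ:[((¬p3 → ¬p1) → (p1 → p0))=T] refutes=False
  v=0100: Γ:[] Δ:[((¬p3 → ¬p1) → (p1 → p0))=T] refutes=False
  v=0101: Γ:[] Δ:[((¬p3 → ¬p1) → (p1 → p0))=F] refutes=True  ← countermodel

Result: NO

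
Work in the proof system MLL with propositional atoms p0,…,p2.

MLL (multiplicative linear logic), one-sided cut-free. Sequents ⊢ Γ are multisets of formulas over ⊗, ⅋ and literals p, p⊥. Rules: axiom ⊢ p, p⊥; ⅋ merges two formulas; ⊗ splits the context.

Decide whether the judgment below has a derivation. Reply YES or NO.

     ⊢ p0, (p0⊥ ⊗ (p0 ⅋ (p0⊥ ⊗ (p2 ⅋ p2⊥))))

Derivation (root first):
[⊗]  ⊢ p0, (p0⊥ ⊗ (p0 ⅋ (p0⊥ ⊗ (p2 ⅋ p2⊥))))
  [Ax]  ⊢ p0, p0⊥
  [⅋]  ⊢ (p0 ⅋ (p0⊥ ⊗ (p2 ⅋ p2⊥)))
    [⊗]  ⊢ p0, (p0⊥ ⊗ (p2 ⅋ p2⊥))
      [Ax]  ⊢ p0, p0⊥
      [⅋]  ⊢ (p2 ⅋ p2⊥)
        [Ax]  ⊢ p2, p2⊥

Result: YES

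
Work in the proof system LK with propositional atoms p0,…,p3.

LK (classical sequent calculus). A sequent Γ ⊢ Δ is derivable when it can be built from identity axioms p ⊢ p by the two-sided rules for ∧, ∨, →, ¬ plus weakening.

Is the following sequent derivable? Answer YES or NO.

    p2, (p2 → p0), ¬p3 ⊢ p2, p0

Derivation (root first):
[¬L] p2, (p2 → p0), ¬p3 ⊢ p2, p0
  [WR] p2, (p2 → p0) ⊢ p2, p0, p3
    [→L] p2, (p2 → p0) ⊢ p2, p0
      [WR] p2 ⊢ p2, p2
        [Ax] p2 ⊢ p2
      [Ax] p0 ⊢ p0

Result: YES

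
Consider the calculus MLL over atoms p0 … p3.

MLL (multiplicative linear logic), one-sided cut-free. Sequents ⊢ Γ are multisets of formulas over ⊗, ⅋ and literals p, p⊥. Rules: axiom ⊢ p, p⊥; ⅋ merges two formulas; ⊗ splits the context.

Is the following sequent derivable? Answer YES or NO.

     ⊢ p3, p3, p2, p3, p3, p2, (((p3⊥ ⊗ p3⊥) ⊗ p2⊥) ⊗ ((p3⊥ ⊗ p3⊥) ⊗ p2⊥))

Derivation trace:
[⊗]  ⊢ p3, p3, p2, p3, p3, p2, (((p3⊥ ⊗ p3⊥) ⊗ p2⊥) ⊗ ((p3⊥ ⊗ p3⊥) ⊗ p2⊥))
  [⊗]  ⊢ p3, p3, p2, ((p3⊥ ⊗ p3⊥) ⊗ p2⊥)
    [⊗]  ⊢ p3, p3, (p3⊥ ⊗ p3⊥)
      [Ax]  ⊢ p3, p3⊥
      [Ax]  ⊢ p3, p3⊥
    [Ax]  ⊢ p2, p2⊥
  [⊗]  ⊢ p3, p3, p2, ((p3⊥ ⊗ p3⊥) ⊗ p2⊥)
    [⊗]  ⊢ p3, p3, (p3⊥ ⊗ p3⊥)
      [Ax]  ⊢ p3, p3⊥
      [Ax]  ⊢ p3, p3⊥
    [Ax]  ⊢ p2, p2⊥

Result: YES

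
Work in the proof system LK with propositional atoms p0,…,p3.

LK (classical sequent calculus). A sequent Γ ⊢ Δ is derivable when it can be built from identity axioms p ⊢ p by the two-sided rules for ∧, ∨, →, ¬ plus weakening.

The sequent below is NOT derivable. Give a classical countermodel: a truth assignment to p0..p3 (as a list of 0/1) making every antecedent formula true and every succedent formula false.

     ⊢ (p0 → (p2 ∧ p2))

Truth-table refutation:
  v=0000: Γ:[] Δ:[(p0 → (p2 ∧ p2))=T] refutes=False
  v=0001: Γ:[] Δ:[(p0 → (p2 ∧ p2))=T] refutes=False
  v=0010: Γ:[] Δ:[(p0 → (p2 ∧ p2))=T] refutes=False
  v=0011: Γ:[] Δ:[(p0 → (p2 ∧ p2))=T] refutes=False
  v=0100: Γ:[] Δ:[(p0 → (p2 ∧ p2))=T] refutes=False
  v=0101: Γ:[] Δ:[(p0 → (p2 ∧ p2))=T] refutes=False
  v=0110: Γ:[] Δ:[(p0 → (p2 ∧ p2))=T] refutes=False
  v=0111: Γ:[] Δ:[(p0 → (p2 ∧ p2))=T] refutes=False
  v=1000: Γ:[] Δ:[(p0 → (p2 ∧ p2))=F] refutes=True  ← countermodel

Result: [1, 0, 0, 0]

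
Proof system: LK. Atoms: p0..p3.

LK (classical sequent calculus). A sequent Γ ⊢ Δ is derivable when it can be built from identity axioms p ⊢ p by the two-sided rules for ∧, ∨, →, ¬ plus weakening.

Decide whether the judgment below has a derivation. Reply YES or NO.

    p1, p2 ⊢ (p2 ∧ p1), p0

Derivation (root first):
[WR] p1, p2 ⊢ (p2 ∧ p1), p0
  [∧R] p1, p2 ⊢ (p2 ∧ p1)
    [Ax] p2 ⊢ p2
    [Ax] p1 ⊢ p1

Result: YES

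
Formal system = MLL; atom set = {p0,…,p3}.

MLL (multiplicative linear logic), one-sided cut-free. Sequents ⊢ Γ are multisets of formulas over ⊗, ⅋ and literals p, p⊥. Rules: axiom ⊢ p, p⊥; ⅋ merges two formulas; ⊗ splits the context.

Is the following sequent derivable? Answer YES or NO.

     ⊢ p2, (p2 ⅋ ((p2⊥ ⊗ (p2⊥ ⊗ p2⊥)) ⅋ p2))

Derivation (root first):
[⅋]  ⊢ p2, (p2 ⅋ ((p2⊥ ⊗ (p2⊥ ⊗ p2⊥)) ⅋ p2))
  [⅋]  ⊢ p2, p2, ((p2⊥ ⊗ (p2⊥ ⊗ p2⊥)) ⅋ p2)
    [⊗]  ⊢ p2, p2, p2, (p2⊥ ⊗ (p2⊥ ⊗ p2⊥))
      [Ax]  ⊢ p2, p2⊥
      [⊗]  ⊢ p2, p2, (p2⊥ ⊗ p2⊥)
        [Ax]  ⊢ p2, p2⊥
        [Ax]  ⊢ p2, p2⊥

Result: YES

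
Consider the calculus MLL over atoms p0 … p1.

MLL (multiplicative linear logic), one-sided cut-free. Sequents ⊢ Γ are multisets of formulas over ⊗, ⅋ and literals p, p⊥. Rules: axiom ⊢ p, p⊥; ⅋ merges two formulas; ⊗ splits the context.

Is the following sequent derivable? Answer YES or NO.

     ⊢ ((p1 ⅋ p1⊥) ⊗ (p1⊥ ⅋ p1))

Derivation trace:
[⊗]  ⊢ ((p1 ⅋ p1⊥) ⊗ (p1⊥ ⅋ p1))
  [⅋]  ⊢ (p1 ⅋ p1⊥)
    [Ax]  ⊢ p1, p1⊥
  [⅋]  ⊢ (p1⊥ ⅋ p1)
    [Ax]  ⊢ p1, p1⊥

Result: YES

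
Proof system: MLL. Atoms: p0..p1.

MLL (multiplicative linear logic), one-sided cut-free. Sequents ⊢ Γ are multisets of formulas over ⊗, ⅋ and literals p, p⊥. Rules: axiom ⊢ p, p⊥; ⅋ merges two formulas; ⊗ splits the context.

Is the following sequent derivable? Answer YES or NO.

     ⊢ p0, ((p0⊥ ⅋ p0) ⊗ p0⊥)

Derivation trace:
[⊗]  ⊢ p0, ((p0⊥ ⅋ p0) ⊗ p0⊥)
  [⅋]  ⊢ (p0⊥ ⅋ p0)
    [Ax]  ⊢ p0, p0⊥
  [Ax]  ⊢ p0, p0⊥

Result: YES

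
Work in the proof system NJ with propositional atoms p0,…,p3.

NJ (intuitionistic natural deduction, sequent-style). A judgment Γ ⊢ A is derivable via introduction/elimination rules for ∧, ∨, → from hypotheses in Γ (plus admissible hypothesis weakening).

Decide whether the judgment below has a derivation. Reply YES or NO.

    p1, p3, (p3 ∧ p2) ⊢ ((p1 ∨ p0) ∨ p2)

Derivation trace:
[∨I₁] p1, p3, (p3 ∧ p2) ⊢ ((p1 ∨ p0) ∨ p2)
  [Wk] p1, p3, (p3 ∧ p2) ⊢ (p1 ∨ p0)
    [Wk] p1, p3 ⊢ (p1 ∨ p0)
      [∨I₁] p1 ⊢ (p1 ∨ p0)
        [Ax] p1 ⊢ p1

Result: YES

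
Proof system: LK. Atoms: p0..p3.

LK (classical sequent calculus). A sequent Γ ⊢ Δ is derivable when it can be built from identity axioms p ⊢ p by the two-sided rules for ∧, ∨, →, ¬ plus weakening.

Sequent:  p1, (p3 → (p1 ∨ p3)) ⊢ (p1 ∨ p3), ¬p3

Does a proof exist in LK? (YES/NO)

Proof tree:
[¬R] p1, (p3 → (p1 ∨ p3)) ⊢ (p1 ∨ p3), ¬p3
  [∨R] p1, p3, (p3 → (p1 ∨ p3)) ⊢ (p1 ∨ p3)
    [→L] p1, p3, (p3 → (p1 ∨ p3)) ⊢ p1, p3
      [WL] p3, p1 ⊢ p3
        [Ax] p3 ⊢ p3
      [∨L] (p1 ∨ p3) ⊢ p1, p3
        [Ax] p1 ⊢ p1
        [Ax] p3 ⊢ p3

Result: YES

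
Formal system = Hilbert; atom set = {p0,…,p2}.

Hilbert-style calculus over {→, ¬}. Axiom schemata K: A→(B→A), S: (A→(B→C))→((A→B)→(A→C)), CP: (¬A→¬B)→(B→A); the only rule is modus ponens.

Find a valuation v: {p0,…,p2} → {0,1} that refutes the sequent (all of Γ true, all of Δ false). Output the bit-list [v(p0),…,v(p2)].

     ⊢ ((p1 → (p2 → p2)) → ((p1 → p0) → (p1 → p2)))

Search for a countermodel by truth-table:
  v=000: Γ:[] Δ:[((p1 → (p2 → p2)) → ((p1 → p0) → (p1 → p2)))=T] refutes=False
  v=001: Γ:[] Δ:[((p1 → (p2 → p2)) → ((p1 → p0) → (p1 → p2)))=T] refutes=False
  v=010: Γ:[] Δ:[((p1 → (p2 → p2)) → ((p1 → p0) → (p1 → p2)))=T] refutes=False
  v=011: Γ:[] Δ:[((p1 → (p2 → p2)) → ((p1 → p0) → (p1 → p2)))=T] refutes=False
  v=100: Γ:[] Δ:[((p1 → (p2 → p2)) → ((p1 → p0) → (p1 → p2)))=T] refutes=False
  v=101: Γ:[] Δ:[((p1 → (p2 → p2)) → ((p1 → p0) → (p1 → p2)))=T] refutes=False
  v=110: Γ:[] Δ:[((p1 → (p2 → p2)) → ((p1 → p0) → (p1 → p2)))=F] refutes=True  ← countermodel

Result: [1, 1, 0]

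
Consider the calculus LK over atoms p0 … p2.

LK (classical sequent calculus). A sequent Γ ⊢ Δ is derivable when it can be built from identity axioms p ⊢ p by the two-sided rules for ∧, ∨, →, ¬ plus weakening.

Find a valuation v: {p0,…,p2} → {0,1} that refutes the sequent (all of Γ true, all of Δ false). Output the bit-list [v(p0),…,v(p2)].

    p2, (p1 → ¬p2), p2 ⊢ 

Truth-table refutation:
  v=000: Γ:[p2=F, (p1 → ¬p2)=T, p2=F] Δ:[] refutes=False
  v=001: Γ:[p2=T, (p1 → ¬p2)=T, p2=T] Δ:[] refutes=True  ← countermodel

Result: [0, 0, 1]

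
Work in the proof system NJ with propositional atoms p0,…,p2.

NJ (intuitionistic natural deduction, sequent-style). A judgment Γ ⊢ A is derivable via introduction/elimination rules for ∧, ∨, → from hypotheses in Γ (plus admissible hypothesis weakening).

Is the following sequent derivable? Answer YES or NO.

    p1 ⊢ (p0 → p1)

Derivation trace:
[→I] p1 ⊢ (p0 → p1)
  [Wk] p1, p0 ⊢ p1
    [Ax] p1 ⊢ p1

Result: YES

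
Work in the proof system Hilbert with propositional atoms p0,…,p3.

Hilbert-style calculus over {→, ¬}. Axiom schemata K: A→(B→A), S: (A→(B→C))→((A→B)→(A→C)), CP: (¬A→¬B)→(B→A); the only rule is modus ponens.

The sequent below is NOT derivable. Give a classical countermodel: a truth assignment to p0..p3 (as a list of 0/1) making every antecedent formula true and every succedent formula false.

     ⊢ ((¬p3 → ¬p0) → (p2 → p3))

Enumerate valuations to refute Γ ⊢ Δ:
  v=0000: Γ:[] Δ:[((¬p3 → ¬p0) → (p2 → p3))=T] refutes=False
  v=0001: Γ:[] Δ:[((¬p3 → ¬p0) → (p2 → p3))=T] refutes=False
  v=0010: Γ:[] Δ:[((¬p3 → ¬p0) → (p2 → p3))=F] refutes=True  ← countermodel

Result: [0, 0, 1, 0]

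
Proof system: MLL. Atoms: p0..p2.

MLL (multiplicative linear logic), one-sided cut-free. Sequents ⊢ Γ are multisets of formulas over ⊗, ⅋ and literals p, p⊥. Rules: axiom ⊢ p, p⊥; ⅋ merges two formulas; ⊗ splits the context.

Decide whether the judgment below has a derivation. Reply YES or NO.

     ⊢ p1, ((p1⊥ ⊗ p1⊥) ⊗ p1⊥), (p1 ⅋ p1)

Derivation trace:
[⅋]  ⊢ p1, ((p1⊥ ⊗ p1⊥) ⊗ p1⊥), (p1 ⅋ p1)
  [⊗]  ⊢ p1, p1, p1, ((p1⊥ ⊗ p1⊥) ⊗ p1⊥)
    [⊗]  ⊢ p1, p1, (p1⊥ ⊗ p1⊥)
      [Ax]  ⊢ p1, p1⊥
      [Ax]  ⊢ p1, p1⊥
    [Ax]  ⊢ p1, p1⊥

Result: YES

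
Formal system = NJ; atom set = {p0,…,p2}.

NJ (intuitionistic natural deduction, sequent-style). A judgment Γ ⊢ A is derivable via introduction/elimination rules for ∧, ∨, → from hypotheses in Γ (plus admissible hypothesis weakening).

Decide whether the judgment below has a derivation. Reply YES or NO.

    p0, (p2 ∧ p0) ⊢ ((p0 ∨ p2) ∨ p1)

Derivation (root first):
[∨I₁] p0, (p2 ∧ p0) ⊢ ((p0 ∨ p2) ∨ p1)
  [Wk] p0, (p2 ∧ p0) ⊢ (p0 ∨ p2)
    [∨I₁] p0 ⊢ (p0 ∨ p2)
      [Ax] p0 ⊢ p0

Result: YES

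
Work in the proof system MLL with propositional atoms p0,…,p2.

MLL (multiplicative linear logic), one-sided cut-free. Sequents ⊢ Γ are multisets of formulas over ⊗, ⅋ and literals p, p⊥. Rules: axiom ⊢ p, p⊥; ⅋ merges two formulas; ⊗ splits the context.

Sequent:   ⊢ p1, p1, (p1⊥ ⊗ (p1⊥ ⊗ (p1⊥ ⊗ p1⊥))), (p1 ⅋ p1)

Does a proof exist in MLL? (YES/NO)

Derivation trace:
[⅋]  ⊢ p1, p1, (p1⊥ ⊗ (p1⊥ ⊗ (p1⊥ ⊗ p1⊥))), (p1 ⅋ p1)
  [⊗]  ⊢ p1, p1, p1, p1, (p1⊥ ⊗ (p1⊥ ⊗ (p1⊥ ⊗ p1⊥)))
    [Ax]  ⊢ p1, p1⊥
    [⊗]  ⊢ p1, p1, p1, (p1⊥ ⊗ (p1⊥ ⊗ p1⊥))
      [Ax]  ⊢ p1, p1⊥
      [⊗]  ⊢ p1, p1, (p1⊥ ⊗ p1⊥)
        [Ax]  ⊢ p1, p1⊥
        [Ax]  ⊢ p1, p1⊥

Result: YES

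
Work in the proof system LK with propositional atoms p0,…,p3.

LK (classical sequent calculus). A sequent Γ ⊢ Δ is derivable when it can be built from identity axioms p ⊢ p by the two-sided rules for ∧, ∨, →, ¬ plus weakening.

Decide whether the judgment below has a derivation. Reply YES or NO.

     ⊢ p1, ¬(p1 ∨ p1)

Derivation (root first):
[¬R]  ⊢ p1, ¬(p1 ∨ p1)
  [∨L] (p1 ∨ p1) ⊢ p1
    [Ax] p1 ⊢ p1
    [Ax] p1 ⊢ p1

Result: YES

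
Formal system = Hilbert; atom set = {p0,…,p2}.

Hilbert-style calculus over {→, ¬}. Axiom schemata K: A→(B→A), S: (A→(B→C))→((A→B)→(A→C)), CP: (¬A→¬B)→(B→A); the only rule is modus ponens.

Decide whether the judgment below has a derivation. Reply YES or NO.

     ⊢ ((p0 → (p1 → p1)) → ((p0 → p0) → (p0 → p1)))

Search for a countermodel by truth-table:
  v=000: Γ:[] Δ:[((p0 → (p1 → p1)) → ((p0 → p0) → (p0 → p1)))=T] refutes=False
  v=001: Γ:[] Δ:[((p0 → (p1 → p1)) → ((p0 → p0) → (p0 → p1)))=T] refutes=False
  v=010: Γ:[] Δ:[((p0 → (p1 → p1)) → ((p0 → p0) → (p0 → p1)))=T] refutes=False
  v=011: Γ:[] Δ:[((p0 → (p1 → p1)) → ((p0 → p0) → (p0 → p1)))=T] refutes=False
  v=100: Γ:[] Δ:[((p0 → (p1 → p1)) → ((p0 → p0) → (p0 → p1)))=F] refutes=True  ← countermodel

Result: NO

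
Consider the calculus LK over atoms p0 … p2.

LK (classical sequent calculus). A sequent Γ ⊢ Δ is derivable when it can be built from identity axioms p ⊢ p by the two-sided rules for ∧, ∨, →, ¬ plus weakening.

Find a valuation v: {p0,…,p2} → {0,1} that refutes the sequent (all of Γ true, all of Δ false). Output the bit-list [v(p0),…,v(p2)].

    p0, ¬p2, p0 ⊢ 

Search for a countermodel by truth-table:
  v=000: Γ:[p0=F, ¬p2=T, p0=F] Δ:[] refutes=False
  v=001: Γ:[p0=F, ¬p2=F, p0=F] Δ:[] refutes=False
  v=010: Γ:[p0=F, ¬p2=T, p0=F] Δ:[] refutes=False
  v=011: Γ:[p0=F, ¬p2=F, p0=F] Δ:[] refutes=False
  v=100: Γ:[p0=T, ¬p2=T, p0=T] Δ:[] refutes=True  ← countermodel

Result: [1, 0, 0]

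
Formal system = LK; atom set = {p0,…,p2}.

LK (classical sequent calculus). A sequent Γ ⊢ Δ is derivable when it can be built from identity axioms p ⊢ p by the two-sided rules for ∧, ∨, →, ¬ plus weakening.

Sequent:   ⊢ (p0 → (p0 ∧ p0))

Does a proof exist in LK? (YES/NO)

Derivation (root first):
[→R]  ⊢ (p0 → (p0 ∧ p0))
  [∧R] p0 ⊢ (p0 ∧ p0)
    [Ax] p0 ⊢ p0
    [Ax] p0 ⊢ p0

Result: YES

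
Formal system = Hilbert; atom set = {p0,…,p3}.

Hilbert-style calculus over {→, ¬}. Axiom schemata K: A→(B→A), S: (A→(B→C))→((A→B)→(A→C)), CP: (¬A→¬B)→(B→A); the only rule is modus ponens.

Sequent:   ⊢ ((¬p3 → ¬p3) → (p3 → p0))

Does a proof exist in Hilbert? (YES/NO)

Enumerate valuations to refute Γ ⊢ Δ:
  v=0000: Γ:[] Δ:[((¬p3 → ¬p3) → (p3 → p0))=T] refutes=False
  v=0001: Γ:[] Δ:[((¬p3 → ¬p3) → (p3 → p0))=F] refutes=True  ← countermodel

Result: NO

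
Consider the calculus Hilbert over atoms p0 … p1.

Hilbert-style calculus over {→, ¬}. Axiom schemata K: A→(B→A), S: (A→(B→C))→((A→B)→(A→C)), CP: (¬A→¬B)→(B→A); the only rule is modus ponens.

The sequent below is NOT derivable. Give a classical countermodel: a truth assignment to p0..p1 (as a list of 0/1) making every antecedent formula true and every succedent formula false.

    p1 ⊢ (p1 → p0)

Enumerate valuations to refute Γ ⊢ Δ:
  v=00: Γ:[p1=F] Δ:[(p1 → p0)=T] refutes=False
  v=01: Γ:[p1=T] Δ:[(p1 → p0)=F] refutes=True  ← countermodel

Result: [0, 1]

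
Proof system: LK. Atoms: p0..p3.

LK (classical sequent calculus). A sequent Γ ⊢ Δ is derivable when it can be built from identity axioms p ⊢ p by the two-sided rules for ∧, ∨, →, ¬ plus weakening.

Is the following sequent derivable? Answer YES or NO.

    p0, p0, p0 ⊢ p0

Derivation trace:
[WL] p0, p0, p0 ⊢ p0
  [WL] p0, p0 ⊢ p0
    [Ax] p0 ⊢ p0

Result: YES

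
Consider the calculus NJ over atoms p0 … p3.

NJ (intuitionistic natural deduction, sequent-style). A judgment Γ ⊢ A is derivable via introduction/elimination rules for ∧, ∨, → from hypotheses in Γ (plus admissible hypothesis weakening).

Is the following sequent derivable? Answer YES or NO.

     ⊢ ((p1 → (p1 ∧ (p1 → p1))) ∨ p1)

Derivation (root first):
[∨I₁]  ⊢ ((p1 → (p1 ∧ (p1 → p1))) ∨ p1)
  [→I]  ⊢ (p1 → (p1 ∧ (p1 → p1)))
    [∧I] p1 ⊢ (p1 ∧ (p1 → p1))
      [Ax] p1 ⊢ p1
      [→I]  ⊢ (p1 → p1)
        [Ax] p1 ⊢ p1

Result: YES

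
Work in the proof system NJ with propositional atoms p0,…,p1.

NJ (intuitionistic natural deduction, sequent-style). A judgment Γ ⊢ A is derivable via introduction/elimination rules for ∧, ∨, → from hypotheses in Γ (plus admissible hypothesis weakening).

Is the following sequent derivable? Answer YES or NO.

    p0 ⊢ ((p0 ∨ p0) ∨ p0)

Derivation trace:
[∨I₁] p0 ⊢ ((p0 ∨ p0) ∨ p0)
  [∨I₁] p0 ⊢ (p0 ∨ p0)
    [Ax] p0 ⊢ p0

Result: YES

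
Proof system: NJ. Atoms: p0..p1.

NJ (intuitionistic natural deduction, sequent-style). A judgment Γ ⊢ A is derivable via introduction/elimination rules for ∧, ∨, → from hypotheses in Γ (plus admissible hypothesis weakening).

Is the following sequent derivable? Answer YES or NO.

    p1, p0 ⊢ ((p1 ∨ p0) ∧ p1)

Derivation trace:
[∧I] p1, p0 ⊢ ((p1 ∨ p0) ∧ p1)
  [∨I₂] p0 ⊢ (p1 ∨ p0)
    [Ax] p0 ⊢ p0
  [Ax] p1 ⊢ p1

Result: YES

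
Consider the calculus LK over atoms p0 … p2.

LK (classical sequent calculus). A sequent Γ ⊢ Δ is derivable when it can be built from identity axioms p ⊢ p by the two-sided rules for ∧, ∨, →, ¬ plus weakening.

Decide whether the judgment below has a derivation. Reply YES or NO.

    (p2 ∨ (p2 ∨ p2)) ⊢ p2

Derivation (root first):
[∨L] (p2 ∨ (p2 ∨ p2)) ⊢ p2
  [Ax] p2 ⊢ p2
  [∨L] (p2 ∨ p2) ⊢ p2
    [Ax] p2 ⊢ p2
    [Ax] p2 ⊢ p2

Result: YES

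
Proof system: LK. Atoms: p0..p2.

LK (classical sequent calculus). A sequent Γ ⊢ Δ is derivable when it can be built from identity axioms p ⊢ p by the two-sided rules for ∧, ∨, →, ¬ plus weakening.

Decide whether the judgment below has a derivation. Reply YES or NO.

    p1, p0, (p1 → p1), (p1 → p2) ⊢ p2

Proof tree:
[→L] p1, p0, (p1 → p1), (p1 → p2) ⊢ p2
  [WL] p1, (p1 → p1), p1, p0 ⊢ p1
    [WL] p1, (p1 → p1), p1 ⊢ p1
      [→L] p1, (p1 → p1) ⊢ p1
        [Ax] p1 ⊢ p1
        [Ax] p1 ⊢ p1
  [Ax] p2 ⊢ p2

Result: YES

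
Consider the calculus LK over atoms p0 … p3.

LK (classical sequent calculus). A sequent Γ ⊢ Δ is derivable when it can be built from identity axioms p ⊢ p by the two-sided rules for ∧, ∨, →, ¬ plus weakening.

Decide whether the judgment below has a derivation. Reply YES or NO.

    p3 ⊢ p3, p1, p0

Derivation (root first):
[WR] p3 ⊢ p3, p1, p0
  [WR] p3 ⊢ p3, p1
    [Ax] p3 ⊢ p3

Result: YES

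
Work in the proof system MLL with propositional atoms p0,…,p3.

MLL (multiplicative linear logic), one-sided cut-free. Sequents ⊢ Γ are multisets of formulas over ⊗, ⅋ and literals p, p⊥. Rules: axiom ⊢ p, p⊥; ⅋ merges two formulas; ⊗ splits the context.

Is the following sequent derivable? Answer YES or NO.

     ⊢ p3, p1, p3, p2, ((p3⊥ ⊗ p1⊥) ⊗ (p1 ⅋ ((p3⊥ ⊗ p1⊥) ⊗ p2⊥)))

Derivation (root first):
[⊗]  ⊢ p3, p1, p3, p2, ((p3⊥ ⊗ p1⊥) ⊗ (p1 ⅋ ((p3⊥ ⊗ p1⊥) ⊗ p2⊥)))
  [⊗]  ⊢ p3, p1, (p3⊥ ⊗ p1⊥)
    [Ax]  ⊢ p3, p3⊥
    [Ax]  ⊢ p1, p1⊥
  [⅋]  ⊢ p3, p2, (p1 ⅋ ((p3⊥ ⊗ p1⊥) ⊗ p2⊥))
    [⊗]  ⊢ p3, p1, p2, ((p3⊥ ⊗ p1⊥) ⊗ p2⊥)
      [⊗]  ⊢ p3, p1, (p3⊥ ⊗ p1⊥)
        [Ax]  ⊢ p3, p3⊥
        [Ax]  ⊢ p1, p1⊥
      [Ax]  ⊢ p2, p2⊥

Result: YES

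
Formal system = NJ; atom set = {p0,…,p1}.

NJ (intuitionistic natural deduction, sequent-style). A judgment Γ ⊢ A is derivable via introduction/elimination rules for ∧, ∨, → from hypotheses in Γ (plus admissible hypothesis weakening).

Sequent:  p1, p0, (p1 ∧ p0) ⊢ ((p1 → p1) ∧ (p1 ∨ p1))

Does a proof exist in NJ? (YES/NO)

Derivation trace:
[Wk] p1, p0, (p1 ∧ p0) ⊢ ((p1 → p1) ∧ (p1 ∨ p1))
  [∧I] p1, p0 ⊢ ((p1 → p1) ∧ (p1 ∨ p1))
    [Wk] p0 ⊢ (p1 → p1)
      [→I]  ⊢ (p1 → p1)
        [Ax] p1 ⊢ p1
    [∨I₂] p1 ⊢ (p1 ∨ p1)
      [Ax] p1 ⊢ p1

Result: YES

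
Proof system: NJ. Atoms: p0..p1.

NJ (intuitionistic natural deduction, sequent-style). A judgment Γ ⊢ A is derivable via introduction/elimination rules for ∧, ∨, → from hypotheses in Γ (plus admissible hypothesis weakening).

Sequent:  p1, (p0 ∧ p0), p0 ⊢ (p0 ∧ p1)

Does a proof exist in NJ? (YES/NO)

Derivation trace:
[∧I] p1, (p0 ∧ p0), p0 ⊢ (p0 ∧ p1)
  [Ax] p0 ⊢ p0
  [Wk] p1, (p0 ∧ p0) ⊢ p1
    [Ax] p1 ⊢ p1

Result: YES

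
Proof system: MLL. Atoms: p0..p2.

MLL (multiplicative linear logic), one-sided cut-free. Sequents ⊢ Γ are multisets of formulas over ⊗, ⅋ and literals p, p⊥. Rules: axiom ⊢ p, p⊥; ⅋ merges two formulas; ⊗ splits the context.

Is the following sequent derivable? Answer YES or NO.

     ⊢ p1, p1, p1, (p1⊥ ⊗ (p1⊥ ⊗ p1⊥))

Derivation trace:
[⊗]  ⊢ p1, p1, p1, (p1⊥ ⊗ (p1⊥ ⊗ p1⊥))
  [Ax]  ⊢ p1, p1⊥
  [⊗]  ⊢ p1, p1, (p1⊥ ⊗ p1⊥)
    [Ax]  ⊢ p1, p1⊥
    [Ax]  ⊢ p1, p1⊥

Result: YES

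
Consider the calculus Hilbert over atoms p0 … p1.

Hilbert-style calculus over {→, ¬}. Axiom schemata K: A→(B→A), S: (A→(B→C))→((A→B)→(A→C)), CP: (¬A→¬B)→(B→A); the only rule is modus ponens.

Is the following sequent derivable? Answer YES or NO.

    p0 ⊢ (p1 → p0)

Proof tree:
[MP] p0 ⊢ (p1 → p0)
  [K]  ⊢ (p0 → (p1 → p0))
  [MP] p0 ⊢ p0
    [MP] p0 ⊢ (p0 → p0)
      [K]  ⊢ (p0 → (p0 → p0))
      [Hyp] p0 ⊢ p0
    [Hyp] p0 ⊢ p0

Result: YES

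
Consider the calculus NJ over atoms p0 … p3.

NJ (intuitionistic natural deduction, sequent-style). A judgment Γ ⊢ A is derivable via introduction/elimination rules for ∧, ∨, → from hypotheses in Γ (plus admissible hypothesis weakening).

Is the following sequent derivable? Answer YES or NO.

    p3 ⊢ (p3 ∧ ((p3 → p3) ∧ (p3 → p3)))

Derivation trace:
[∧I] p3 ⊢ (p3 ∧ ((p3 → p3) ∧ (p3 → p3)))
  [Ax] p3 ⊢ p3
  [∧I]  ⊢ ((p3 → p3) ∧ (p3 → p3))
    [→I]  ⊢ (p3 → p3)
      [Ax] p3 ⊢ p3
    [→I]  ⊢ (p3 → p3)
      [Ax] p3 ⊢ p3

Result: YES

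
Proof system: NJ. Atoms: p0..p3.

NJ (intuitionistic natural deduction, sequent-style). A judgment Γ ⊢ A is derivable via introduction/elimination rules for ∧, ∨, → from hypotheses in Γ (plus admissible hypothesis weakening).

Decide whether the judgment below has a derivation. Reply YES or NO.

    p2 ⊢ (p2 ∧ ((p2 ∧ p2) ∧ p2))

Proof tree:
[∧I] p2 ⊢ (p2 ∧ ((p2 ∧ p2) ∧ p2))
  [Ax] p2 ⊢ p2
  [∧I] p2 ⊢ ((p2 ∧ p2) ∧ p2)
    [∧I] p2 ⊢ (p2 ∧ p2)
      [Ax] p2 ⊢ p2
      [Ax] p2 ⊢ p2
    [Ax] p2 ⊢ p2

Result: YES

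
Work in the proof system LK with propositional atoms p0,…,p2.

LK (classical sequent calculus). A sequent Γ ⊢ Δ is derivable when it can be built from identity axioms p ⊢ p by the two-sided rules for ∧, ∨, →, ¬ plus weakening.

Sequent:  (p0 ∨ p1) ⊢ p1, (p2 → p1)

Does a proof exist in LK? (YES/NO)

Search for a countermodel by truth-table:
  v=000: Γ:[(p0 ∨ p1)=F] Δ:[p1=F, (p2 → p1)=T] refutes=False
  v=001: Γ:[(p0 ∨ p1)=F] Δ:[p1=F, (p2 → p1)=F] refutes=False
  v=010: Γ:[(p0 ∨ p1)=T] Δ:[p1=T, (p2 → p1)=T] refutes=False
  v=011: Γ:[(p0 ∨ p1)=T] Δ:[p1=T, (p2 → p1)=T] refutes=False
  v=100: Γ:[(p0 ∨ p1)=T] Δ:[p1=F, (p2 → p1)=T] refutes=False
  v=101: Γ:[(p0 ∨ p1)=T] Δ:[p1=F, (p2 → p1)=F] refutes=True  ← countermodel

Result: NO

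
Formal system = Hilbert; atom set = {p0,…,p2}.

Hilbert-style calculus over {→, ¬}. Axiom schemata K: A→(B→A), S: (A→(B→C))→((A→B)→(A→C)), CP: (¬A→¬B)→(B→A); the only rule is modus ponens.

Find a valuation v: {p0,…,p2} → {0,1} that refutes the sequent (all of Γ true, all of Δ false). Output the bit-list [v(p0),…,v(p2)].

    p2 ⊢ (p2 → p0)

Enumerate valuations to refute Γ ⊢ Δ:
  v=000: Γ:[p2=F] Δ:[(p2 → p0)=T] refutes=False
  v=001: Γ:[p2=T] Δ:[(p2 → p0)=F] refutes=True  ← countermodel

Result: [0, 0, 1]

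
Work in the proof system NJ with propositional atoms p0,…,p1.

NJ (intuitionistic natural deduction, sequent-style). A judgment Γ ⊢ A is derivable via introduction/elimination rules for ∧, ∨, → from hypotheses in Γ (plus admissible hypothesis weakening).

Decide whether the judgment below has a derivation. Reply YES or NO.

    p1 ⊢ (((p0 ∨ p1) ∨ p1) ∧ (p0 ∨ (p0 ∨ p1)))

Proof tree:
[∧I] p1 ⊢ (((p0 ∨ p1) ∨ p1) ∧ (p0 ∨ (p0 ∨ p1)))
  [∨I₁] p1 ⊢ ((p0 ∨ p1) ∨ p1)
    [∨I₂] p1 ⊢ (p0 ∨ p1)
      [Ax] p1 ⊢ p1
  [∨I₂] p1 ⊢ (p0 ∨ (p0 ∨ p1))
    [∨I₂] p1 ⊢ (p0 ∨ p1)
      [Ax] p1 ⊢ p1

Result: YES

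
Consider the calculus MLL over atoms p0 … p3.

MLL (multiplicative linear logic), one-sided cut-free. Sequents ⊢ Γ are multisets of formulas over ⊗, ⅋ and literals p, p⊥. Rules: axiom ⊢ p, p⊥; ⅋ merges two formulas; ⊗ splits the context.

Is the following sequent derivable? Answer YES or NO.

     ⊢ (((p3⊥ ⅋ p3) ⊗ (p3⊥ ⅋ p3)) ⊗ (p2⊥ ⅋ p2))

Proof tree:
[⊗]  ⊢ (((p3⊥ ⅋ p3) ⊗ (p3⊥ ⅋ p3)) ⊗ (p2⊥ ⅋ p2))
  [⊗]  ⊢ ((p3⊥ ⅋ p3) ⊗ (p3⊥ ⅋ p3))
    [⅋]  ⊢ (p3⊥ ⅋ p3)
      [Ax]  ⊢ p3, p3⊥
    [⅋]  ⊢ (p3⊥ ⅋ p3)
      [Ax]  ⊢ p3, p3⊥
  [⅋]  ⊢ (p2⊥ ⅋ p2)
    [Ax]  ⊢ p2, p2⊥

Result: YES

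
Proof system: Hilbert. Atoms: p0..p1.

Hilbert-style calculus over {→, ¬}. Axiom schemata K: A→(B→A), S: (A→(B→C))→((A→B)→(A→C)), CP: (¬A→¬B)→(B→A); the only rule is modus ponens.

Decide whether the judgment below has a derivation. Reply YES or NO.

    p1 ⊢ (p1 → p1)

Derivation trace:
[MP] p1 ⊢ (p1 → p1)
  [K]  ⊢ (p1 → (p1 → p1))
  [MP] p1 ⊢ p1
    [MP] p1 ⊢ (p1 → p1)
      [K]  ⊢ (p1 → (p1 → p1))
      [Hyp] p1 ⊢ p1
    [MP] p1 ⊢ p1
      [MP] p1 ⊢ (p1 → p1)
        [K]  ⊢ (p1 → (p1 → p1))
        [Hyp] p1 ⊢ p1
      [Hyp] p1 ⊢ p1

Result: YES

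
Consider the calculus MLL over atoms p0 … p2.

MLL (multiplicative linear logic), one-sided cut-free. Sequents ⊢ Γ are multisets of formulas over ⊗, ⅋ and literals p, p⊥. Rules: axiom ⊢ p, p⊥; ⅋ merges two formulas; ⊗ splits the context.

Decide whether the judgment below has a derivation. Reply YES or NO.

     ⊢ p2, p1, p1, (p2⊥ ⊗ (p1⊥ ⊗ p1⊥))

Derivation trace:
[⊗]  ⊢ p2, p1, p1, (p2⊥ ⊗ (p1⊥ ⊗ p1⊥))
  [Ax]  ⊢ p2, p2⊥
  [⊗]  ⊢ p1, p1, (p1⊥ ⊗ p1⊥)
    [Ax]  ⊢ p1, p1⊥
    [Ax]  ⊢ p1, p1⊥

Result: YES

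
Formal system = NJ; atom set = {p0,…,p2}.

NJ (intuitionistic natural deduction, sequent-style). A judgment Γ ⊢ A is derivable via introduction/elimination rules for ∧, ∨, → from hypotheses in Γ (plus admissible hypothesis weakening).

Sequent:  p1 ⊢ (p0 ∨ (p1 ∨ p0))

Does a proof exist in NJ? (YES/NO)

Derivation trace:
[∨I₂] p1 ⊢ (p0 ∨ (p1 ∨ p0))
  [∨I₁] p1 ⊢ (p1 ∨ p0)
    [Ax] p1 ⊢ p1

Result: YES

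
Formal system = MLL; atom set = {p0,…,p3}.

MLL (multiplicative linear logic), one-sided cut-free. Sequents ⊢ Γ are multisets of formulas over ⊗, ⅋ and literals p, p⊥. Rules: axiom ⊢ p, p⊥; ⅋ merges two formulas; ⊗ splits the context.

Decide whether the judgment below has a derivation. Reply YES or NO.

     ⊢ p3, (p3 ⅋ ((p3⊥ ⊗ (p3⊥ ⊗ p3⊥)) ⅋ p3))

Proof tree:
[⅋]  ⊢ p3, (p3 ⅋ ((p3⊥ ⊗ (p3⊥ ⊗ p3⊥)) ⅋ p3))
  [⅋]  ⊢ p3, p3, ((p3⊥ ⊗ (p3⊥ ⊗ p3⊥)) ⅋ p3)
    [⊗]  ⊢ p3, p3, p3, (p3⊥ ⊗ (p3⊥ ⊗ p3⊥))
      [Ax]  ⊢ p3, p3⊥
      [⊗]  ⊢ p3, p3, (p3⊥ ⊗ p3⊥)
        [Ax]  ⊢ p3, p3⊥
        [Ax]  ⊢ p3, p3⊥

Result: YES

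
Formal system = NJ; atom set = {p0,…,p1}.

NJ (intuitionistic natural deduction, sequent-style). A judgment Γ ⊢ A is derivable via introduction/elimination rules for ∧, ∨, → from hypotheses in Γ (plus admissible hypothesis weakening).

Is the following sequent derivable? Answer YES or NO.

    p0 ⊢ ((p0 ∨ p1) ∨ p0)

Proof tree:
[∨I₁] p0 ⊢ ((p0 ∨ p1) ∨ p0)
  [∨I₁] p0 ⊢ (p0 ∨ p1)
    [Ax] p0 ⊢ p0

Result: YES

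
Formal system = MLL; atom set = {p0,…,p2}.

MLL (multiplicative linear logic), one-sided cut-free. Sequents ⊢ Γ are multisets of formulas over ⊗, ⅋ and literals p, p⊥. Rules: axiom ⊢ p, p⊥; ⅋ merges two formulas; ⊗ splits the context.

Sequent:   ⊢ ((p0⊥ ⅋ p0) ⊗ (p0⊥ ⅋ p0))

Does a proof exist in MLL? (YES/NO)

Derivation (root first):
[⊗]  ⊢ ((p0⊥ ⅋ p0) ⊗ (p0⊥ ⅋ p0))
  [⅋]  ⊢ (p0⊥ ⅋ p0)
    [Ax]  ⊢ p0, p0⊥
  [⅋]  ⊢ (p0⊥ ⅋ p0)
    [Ax]  ⊢ p0, p0⊥

Result: YES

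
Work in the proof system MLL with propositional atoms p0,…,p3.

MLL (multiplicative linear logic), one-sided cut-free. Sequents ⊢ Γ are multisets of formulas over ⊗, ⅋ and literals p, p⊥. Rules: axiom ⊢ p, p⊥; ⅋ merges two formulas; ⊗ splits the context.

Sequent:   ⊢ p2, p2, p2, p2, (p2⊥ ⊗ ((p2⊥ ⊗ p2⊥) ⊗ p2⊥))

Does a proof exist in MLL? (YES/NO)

Proof tree:
[⊗]  ⊢ p2, p2, p2, p2, (p2⊥ ⊗ ((p2⊥ ⊗ p2⊥) ⊗ p2⊥))
  [Ax]  ⊢ p2, p2⊥
  [⊗]  ⊢ p2, p2, p2, ((p2⊥ ⊗ p2⊥) ⊗ p2⊥)
    [⊗]  ⊢ p2, p2, (p2⊥ ⊗ p2⊥)
      [Ax]  ⊢ p2, p2⊥
      [Ax]  ⊢ p2, p2⊥
    [Ax]  ⊢ p2, p2⊥

Result: YES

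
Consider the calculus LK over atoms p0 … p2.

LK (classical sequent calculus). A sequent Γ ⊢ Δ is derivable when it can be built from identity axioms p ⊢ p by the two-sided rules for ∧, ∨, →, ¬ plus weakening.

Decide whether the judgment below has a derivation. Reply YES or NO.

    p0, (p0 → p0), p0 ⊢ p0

Derivation trace:
[WL] p0, (p0 → p0), p0 ⊢ p0
  [→L] p0, (p0 → p0) ⊢ p0
    [Ax] p0 ⊢ p0
    [Ax] p0 ⊢ p0

Result: YES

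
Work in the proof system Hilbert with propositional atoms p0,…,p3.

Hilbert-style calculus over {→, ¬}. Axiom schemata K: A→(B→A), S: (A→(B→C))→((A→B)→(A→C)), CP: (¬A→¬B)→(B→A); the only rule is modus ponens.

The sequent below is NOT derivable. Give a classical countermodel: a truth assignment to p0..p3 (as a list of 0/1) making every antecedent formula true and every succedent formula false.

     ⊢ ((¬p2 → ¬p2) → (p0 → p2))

Search for a countermodel by truth-table:
  v=0000: Γ:[] Δ:[((¬p2 → ¬p2) → (p0 → p2))=T] refutes=False
  v=0001: Γ:[] Δ:[((¬p2 → ¬p2) → (p0 → p2))=T] refutes=False
  v=0010: Γ:[] Δ:[((¬p2 → ¬p2) → (p0 → p2))=T] refutes=False
  v=0011: Γ:[] Δ:[((¬p2 → ¬p2) → (p0 → p2))=T] refutes=False
  v=0100: Γ:[] Δ:[((¬p2 → ¬p2) → (p0 → p2))=T] refutes=False
  v=0101: Γ:[] Δ:[((¬p2 → ¬p2) → (p0 → p2))=T] refutes=False
  v=0110: Γ:[] Δ:[((¬p2 → ¬p2) → (p0 → p2))=T] refutes=False
  v=0111: Γ:[] Δ:[((¬p2 → ¬p2) → (p0 → p2))=T] refutes=False
  v=1000: Γ:[] Δ:[((¬p2 → ¬p2) → (p0 → p2))=F] refutes=True  ← countermodel

Result: [1, 0, 0, 0]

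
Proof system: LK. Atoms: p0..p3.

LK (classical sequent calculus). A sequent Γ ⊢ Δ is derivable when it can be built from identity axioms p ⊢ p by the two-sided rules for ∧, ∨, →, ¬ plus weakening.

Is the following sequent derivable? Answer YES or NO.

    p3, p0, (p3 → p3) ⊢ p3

Derivation trace:
[→L] p3, p0, (p3 → p3) ⊢ p3
  [WL] p3, p0 ⊢ p3
    [Ax] p3 ⊢ p3
  [Ax] p3 ⊢ p3

Result: YES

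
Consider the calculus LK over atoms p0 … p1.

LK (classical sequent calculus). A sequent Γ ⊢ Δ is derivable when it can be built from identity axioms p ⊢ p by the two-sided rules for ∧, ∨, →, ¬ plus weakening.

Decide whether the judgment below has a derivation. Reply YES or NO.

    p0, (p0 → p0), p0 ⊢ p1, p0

Derivation (root first):
[WL] p0, (p0 → p0), p0 ⊢ p1, p0
  [→L] p0, (p0 → p0) ⊢ p1, p0
    [Ax] p0 ⊢ p0
    [WR] p0 ⊢ p0, p1
      [Ax] p0 ⊢ p0

Result: YES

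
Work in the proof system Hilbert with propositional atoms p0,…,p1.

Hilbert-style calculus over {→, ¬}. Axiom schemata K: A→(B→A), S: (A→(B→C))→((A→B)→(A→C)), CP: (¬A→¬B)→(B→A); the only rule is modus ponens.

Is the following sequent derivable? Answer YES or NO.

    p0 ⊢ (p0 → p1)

Search for a countermodel by truth-table:
  v=00: Γ:[p0=F] Δ:[(p0 → p1)=T] refutes=False
  v=01: Γ:[p0=F] Δ:[(p0 → p1)=T] refutes=False
  v=10: Γ:[p0=T] Δ:[(p0 → p1)=F] refutes=True  ← countermodel

Result: NO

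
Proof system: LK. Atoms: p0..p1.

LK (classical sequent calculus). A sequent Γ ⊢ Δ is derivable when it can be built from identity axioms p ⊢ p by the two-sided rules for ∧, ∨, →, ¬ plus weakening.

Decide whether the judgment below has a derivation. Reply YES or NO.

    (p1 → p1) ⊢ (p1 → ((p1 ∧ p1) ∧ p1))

Derivation trace:
[→R] (p1 → p1) ⊢ (p1 → ((p1 ∧ p1) ∧ p1))
  [→L] p1, (p1 → p1) ⊢ ((p1 ∧ p1) ∧ p1)
    [Ax] p1 ⊢ p1
    [∧R] p1 ⊢ ((p1 ∧ p1) ∧ p1)
      [∧R] p1 ⊢ (p1 ∧ p1)
        [Ax] p1 ⊢ p1
        [Ax] p1 ⊢ p1
      [Ax] p1 ⊢ p1

Result: YES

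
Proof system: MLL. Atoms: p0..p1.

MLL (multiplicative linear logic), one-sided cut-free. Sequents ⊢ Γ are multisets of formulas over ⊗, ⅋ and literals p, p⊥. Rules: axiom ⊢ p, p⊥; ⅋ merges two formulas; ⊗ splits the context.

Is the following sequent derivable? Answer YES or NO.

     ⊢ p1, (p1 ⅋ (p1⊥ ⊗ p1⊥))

Derivation trace:
[⅋]  ⊢ p1, (p1 ⅋ (p1⊥ ⊗ p1⊥))
  [⊗]  ⊢ p1, p1, (p1⊥ ⊗ p1⊥)
    [Ax]  ⊢ p1, p1⊥
    [Ax]  ⊢ p1, p1⊥

Result: YES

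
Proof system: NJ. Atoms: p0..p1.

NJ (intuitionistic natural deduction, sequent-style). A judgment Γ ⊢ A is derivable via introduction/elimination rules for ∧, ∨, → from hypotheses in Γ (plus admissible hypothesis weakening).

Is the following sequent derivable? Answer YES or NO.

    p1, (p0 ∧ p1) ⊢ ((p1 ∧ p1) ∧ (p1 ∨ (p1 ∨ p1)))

Derivation (root first):
[Wk] p1, (p0 ∧ p1) ⊢ ((p1 ∧ p1) ∧ (p1 ∨ (p1 ∨ p1)))
  [∧I] p1 ⊢ ((p1 ∧ p1) ∧ (p1 ∨ (p1 ∨ p1)))
    [∧I] p1 ⊢ (p1 ∧ p1)
      [Ax] p1 ⊢ p1
      [Ax] p1 ⊢ p1
    [∨I₂] p1 ⊢ (p1 ∨ (p1 ∨ p1))
      [∨I₂] p1 ⊢ (p1 ∨ p1)
        [Ax] p1 ⊢ p1

Result: YES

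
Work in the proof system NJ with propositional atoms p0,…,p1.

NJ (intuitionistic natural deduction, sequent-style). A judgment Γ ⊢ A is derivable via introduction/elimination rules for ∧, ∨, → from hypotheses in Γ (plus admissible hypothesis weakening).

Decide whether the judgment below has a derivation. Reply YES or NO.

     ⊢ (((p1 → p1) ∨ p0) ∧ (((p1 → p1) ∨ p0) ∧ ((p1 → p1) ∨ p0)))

Derivation (root first):
[∧I]  ⊢ (((p1 → p1) ∨ p0) ∧ (((p1 → p1) ∨ p0) ∧ ((p1 → p1) ∨ p0)))
  [∨I₁]  ⊢ ((p1 → p1) ∨ p0)
    [→I]  ⊢ (p1 → p1)
      [Ax] p1 ⊢ p1
  [∧I]  ⊢ (((p1 → p1) ∨ p0) ∧ ((p1 → p1) ∨ p0))
    [∨I₁]  ⊢ ((p1 → p1) ∨ p0)
      [→I]  ⊢ (p1 → p1)
        [Ax] p1 ⊢ p1
    [∨I₁]  ⊢ ((p1 → p1) ∨ p0)
      [→I]  ⊢ (p1 → p1)
        [Ax] p1 ⊢ p1

Result: YES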